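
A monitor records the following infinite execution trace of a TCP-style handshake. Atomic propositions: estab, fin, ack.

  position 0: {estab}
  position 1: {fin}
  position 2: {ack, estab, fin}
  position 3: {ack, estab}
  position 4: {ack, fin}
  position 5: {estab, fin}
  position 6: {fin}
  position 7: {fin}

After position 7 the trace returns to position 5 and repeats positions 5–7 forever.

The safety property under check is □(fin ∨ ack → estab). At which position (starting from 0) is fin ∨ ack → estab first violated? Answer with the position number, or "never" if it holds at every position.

1

Check fin ∨ ack → estab at each position in order: 0 ✓.
At position 1 the labels are {fin}, so fin ∨ ack → estab is false there. This is the first violation.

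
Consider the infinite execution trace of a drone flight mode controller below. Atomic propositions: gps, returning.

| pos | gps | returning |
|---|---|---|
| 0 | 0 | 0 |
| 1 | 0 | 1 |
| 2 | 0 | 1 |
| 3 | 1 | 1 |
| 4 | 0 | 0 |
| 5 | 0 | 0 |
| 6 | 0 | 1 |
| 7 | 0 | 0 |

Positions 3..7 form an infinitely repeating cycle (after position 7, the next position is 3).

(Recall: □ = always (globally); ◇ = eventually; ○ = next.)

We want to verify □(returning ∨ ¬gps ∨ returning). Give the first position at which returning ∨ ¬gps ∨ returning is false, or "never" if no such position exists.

returning ∨ ¬gps ∨ returning holds at every position 0..7, and those are all the positions the trace ever visits, so the invariant □(returning ∨ ¬gps ∨ returning) is never violated.

never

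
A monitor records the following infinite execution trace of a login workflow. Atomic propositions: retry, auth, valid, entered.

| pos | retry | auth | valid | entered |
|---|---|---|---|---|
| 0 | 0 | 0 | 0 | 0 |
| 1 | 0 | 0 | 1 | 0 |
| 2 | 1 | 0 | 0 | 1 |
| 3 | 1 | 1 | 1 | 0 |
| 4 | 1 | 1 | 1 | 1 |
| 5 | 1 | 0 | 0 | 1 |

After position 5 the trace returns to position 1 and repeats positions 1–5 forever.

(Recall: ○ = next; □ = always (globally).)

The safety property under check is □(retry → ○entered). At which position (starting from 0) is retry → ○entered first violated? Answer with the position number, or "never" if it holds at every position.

Check retry → ○entered at each position in order: 0 ✓, 1 ✓.
At position 2 the labels are {entered, retry} and the next position 3 has {auth, retry, valid}, so retry → ○entered is false there. This is the first violation.

2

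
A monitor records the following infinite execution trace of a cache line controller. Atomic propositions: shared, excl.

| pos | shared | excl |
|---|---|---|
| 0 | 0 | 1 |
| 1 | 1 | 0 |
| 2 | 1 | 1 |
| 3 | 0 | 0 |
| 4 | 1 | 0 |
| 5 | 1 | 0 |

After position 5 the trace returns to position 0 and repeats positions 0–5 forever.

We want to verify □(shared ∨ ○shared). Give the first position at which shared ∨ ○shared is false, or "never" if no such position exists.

shared ∨ ○shared holds at every position 0..5, and those are all the positions the trace ever visits, so the invariant □(shared ∨ ○shared) is never violated.

never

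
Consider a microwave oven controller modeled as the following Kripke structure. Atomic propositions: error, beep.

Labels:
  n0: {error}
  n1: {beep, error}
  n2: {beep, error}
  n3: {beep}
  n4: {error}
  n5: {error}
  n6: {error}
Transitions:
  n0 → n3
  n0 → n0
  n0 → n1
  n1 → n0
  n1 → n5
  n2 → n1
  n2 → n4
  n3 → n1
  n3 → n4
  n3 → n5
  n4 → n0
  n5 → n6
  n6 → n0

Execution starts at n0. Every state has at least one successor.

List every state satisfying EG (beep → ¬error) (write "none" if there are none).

{n0, n3, n4, n5, n6}

States satisfying beep → ¬error: {n0, n3, n4, n5, n6}.
States satisfying EG (beep → ¬error): {n0, n3, n4, n5, n6}.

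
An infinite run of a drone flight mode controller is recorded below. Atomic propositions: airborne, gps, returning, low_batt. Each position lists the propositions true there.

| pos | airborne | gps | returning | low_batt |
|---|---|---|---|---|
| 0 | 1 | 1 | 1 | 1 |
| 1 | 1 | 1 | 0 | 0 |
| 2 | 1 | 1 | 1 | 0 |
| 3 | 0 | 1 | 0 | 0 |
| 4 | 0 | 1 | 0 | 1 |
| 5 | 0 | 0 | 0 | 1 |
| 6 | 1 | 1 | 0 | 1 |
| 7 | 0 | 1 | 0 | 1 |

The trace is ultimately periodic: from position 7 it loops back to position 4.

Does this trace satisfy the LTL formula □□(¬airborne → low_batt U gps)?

□(¬airborne → low_batt U gps) holds at every position 0..7, and those are all positions ever visited, so □□(¬airborne → low_batt U gps) holds.

Satisfied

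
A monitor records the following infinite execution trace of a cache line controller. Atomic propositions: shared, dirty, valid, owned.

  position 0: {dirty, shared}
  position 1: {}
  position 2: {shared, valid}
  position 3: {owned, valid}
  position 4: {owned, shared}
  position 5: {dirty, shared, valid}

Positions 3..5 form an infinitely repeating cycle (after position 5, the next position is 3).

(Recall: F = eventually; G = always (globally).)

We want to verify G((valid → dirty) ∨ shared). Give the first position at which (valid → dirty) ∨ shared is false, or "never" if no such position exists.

Check (valid → dirty) ∨ shared at each position in order: 0 ✓, 1 ✓, 2 ✓.
At position 3 the labels are {owned, valid}, so (valid → dirty) ∨ shared is false there. This is the first violation.

3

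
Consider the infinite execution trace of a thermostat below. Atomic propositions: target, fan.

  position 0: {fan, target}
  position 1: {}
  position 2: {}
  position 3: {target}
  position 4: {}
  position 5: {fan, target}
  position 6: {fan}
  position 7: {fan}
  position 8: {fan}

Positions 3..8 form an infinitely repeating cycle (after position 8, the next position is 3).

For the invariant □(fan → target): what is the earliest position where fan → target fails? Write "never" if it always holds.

6

Check fan → target at each position in order: 0 ✓, 1 ✓, 2 ✓, 3 ✓, 4 ✓, 5 ✓.
At position 6 the labels are {fan}, so fan → target is false there. This is the first violation.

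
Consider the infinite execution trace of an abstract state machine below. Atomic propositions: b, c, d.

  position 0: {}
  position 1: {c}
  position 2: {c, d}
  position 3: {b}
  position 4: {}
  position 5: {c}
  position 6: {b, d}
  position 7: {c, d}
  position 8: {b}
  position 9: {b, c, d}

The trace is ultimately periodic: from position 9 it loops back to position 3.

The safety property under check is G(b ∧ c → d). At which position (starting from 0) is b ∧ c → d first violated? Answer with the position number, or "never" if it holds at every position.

never

b ∧ c → d holds at every position 0..9, and those are all the positions the trace ever visits, so the invariant G(b ∧ c → d) is never violated.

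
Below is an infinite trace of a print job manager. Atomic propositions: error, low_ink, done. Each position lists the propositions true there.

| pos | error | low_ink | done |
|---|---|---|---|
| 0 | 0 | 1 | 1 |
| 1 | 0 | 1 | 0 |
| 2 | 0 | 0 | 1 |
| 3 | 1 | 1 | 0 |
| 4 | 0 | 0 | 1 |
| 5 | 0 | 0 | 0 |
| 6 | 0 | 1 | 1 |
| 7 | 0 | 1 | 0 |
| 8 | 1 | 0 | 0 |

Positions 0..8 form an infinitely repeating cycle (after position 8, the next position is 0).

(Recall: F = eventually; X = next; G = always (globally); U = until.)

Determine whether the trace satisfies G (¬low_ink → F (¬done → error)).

Satisfied

¬low_ink → F (¬done → error) holds at every position 0..8, and those are all positions ever visited, so G (¬low_ink → F (¬done → error)) holds.
Positions where ¬low_ink holds: 2, 4, 5, 8.
Check F (¬done → error) at each: 2→ok, 4→ok, 5→ok, 8→ok.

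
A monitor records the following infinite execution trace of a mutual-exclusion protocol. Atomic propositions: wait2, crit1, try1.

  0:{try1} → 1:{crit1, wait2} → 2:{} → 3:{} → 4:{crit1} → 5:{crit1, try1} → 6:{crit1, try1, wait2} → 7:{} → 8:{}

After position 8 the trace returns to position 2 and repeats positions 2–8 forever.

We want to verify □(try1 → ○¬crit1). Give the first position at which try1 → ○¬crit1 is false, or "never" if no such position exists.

0

At position 0 the labels are {try1} and the next position 1 has {crit1, wait2}, so try1 → ○¬crit1 is false there. This is the first violation.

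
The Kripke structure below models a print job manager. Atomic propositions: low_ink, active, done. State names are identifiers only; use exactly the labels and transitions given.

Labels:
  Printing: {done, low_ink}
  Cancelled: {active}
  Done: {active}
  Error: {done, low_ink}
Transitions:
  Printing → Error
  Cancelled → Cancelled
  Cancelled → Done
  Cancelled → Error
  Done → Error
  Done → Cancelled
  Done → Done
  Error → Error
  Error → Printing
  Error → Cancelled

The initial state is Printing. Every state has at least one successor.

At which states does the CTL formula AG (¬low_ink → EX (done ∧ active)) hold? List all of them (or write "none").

none

States satisfying ¬low_ink → EX (done ∧ active): {Printing, Error}.
States satisfying AG (¬low_ink → EX (done ∧ active)): ∅.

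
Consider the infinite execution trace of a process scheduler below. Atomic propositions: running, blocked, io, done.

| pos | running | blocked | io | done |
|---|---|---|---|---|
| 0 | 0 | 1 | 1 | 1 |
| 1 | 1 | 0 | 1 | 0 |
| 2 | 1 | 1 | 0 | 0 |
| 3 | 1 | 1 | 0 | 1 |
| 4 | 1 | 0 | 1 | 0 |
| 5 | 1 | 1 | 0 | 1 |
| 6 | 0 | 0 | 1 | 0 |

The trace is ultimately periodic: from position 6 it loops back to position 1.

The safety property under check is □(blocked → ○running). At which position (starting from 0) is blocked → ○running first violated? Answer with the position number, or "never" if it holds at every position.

5

Check blocked → ○running at each position in order: 0 ✓, 1 ✓, 2 ✓, 3 ✓, 4 ✓.
At position 5 the labels are {blocked, done, running} and the next position 6 has {io}, so blocked → ○running is false there. This is the first violation.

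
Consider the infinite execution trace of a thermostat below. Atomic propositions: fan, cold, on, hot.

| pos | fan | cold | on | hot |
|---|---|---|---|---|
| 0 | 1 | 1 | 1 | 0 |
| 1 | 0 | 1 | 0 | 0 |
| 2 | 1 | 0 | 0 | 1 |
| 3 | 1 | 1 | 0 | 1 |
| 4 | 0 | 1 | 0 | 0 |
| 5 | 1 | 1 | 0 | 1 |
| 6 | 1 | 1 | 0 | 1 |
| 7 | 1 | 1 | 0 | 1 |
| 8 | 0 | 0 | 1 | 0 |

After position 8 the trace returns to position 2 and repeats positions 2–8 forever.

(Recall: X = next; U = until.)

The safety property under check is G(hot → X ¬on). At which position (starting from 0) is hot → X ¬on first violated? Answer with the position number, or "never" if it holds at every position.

7

Check hot → X ¬on at each position in order: 0 ✓, 1 ✓, 2 ✓, 3 ✓, 4 ✓, 5 ✓, 6 ✓.
At position 7 the labels are {cold, fan, hot} and the next position 8 has {on}, so hot → X ¬on is false there. This is the first violation.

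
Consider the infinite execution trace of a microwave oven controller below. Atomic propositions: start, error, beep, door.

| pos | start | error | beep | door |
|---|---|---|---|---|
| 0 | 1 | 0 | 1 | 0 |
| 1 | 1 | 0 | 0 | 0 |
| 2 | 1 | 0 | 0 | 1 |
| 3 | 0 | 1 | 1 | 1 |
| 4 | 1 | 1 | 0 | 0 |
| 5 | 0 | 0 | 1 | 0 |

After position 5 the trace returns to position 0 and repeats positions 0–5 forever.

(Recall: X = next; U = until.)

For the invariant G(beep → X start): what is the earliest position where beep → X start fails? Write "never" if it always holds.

never

beep → X start holds at every position 0..5, and those are all the positions the trace ever visits, so the invariant G(beep → X start) is never violated.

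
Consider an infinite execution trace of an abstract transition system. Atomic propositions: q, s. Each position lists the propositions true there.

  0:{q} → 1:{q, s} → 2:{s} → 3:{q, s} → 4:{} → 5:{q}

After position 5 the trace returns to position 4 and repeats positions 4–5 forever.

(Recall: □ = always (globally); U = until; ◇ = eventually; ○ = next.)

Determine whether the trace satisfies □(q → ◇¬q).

Holds

q → ◇¬q holds at every position 0..5, and those are all positions ever visited, so □(q → ◇¬q) holds.
Positions where q holds: 0, 1, 3, 5.
Check ◇¬q at each: 0→ok, 1→ok, 3→ok, 5→ok.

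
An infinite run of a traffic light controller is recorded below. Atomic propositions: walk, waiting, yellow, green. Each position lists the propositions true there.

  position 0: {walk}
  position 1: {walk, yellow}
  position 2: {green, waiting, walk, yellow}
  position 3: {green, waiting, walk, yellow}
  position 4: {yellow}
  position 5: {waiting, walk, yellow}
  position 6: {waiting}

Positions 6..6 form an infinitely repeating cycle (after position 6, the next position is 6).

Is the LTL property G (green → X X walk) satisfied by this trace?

green → X X walk must hold at every position from 0 onward. It fails at position 2, so G (green → X X walk) is false.
Positions where green holds: 2, 3.
Check X X walk at each: 2→fails, 3→ok.

No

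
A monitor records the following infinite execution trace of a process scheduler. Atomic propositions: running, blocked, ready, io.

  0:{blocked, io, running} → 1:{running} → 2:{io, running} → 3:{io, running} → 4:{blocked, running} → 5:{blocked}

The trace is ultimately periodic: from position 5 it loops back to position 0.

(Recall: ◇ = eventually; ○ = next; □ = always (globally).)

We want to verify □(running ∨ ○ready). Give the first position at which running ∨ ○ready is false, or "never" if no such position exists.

Check running ∨ ○ready at each position in order: 0 ✓, 1 ✓, 2 ✓, 3 ✓, 4 ✓.
At position 5 the labels are {blocked} and the next position 0 has {blocked, io, running}, so running ∨ ○ready is false there. This is the first violation.

5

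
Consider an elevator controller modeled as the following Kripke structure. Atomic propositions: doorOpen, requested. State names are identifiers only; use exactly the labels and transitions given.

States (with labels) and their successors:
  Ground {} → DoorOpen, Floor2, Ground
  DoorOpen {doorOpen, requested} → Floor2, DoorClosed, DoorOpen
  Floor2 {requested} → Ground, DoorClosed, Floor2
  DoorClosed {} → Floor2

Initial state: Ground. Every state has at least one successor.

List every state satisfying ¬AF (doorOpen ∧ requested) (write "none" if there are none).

States satisfying doorOpen ∧ requested: {DoorOpen}.
States satisfying AF (doorOpen ∧ requested): {DoorOpen}.
States satisfying ¬AF (doorOpen ∧ requested): {Ground, Floor2, DoorClosed}.

{Ground, Floor2, DoorClosed}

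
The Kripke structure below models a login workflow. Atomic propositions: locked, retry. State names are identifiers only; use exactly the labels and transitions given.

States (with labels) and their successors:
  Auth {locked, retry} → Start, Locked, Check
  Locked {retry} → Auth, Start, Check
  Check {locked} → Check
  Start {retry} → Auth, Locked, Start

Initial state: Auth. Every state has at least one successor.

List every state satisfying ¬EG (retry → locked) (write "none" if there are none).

States satisfying retry → locked: {Auth, Check}.
States satisfying EG (retry → locked): {Auth, Check}.
States satisfying ¬EG (retry → locked): {Locked, Start}.

{Locked, Start}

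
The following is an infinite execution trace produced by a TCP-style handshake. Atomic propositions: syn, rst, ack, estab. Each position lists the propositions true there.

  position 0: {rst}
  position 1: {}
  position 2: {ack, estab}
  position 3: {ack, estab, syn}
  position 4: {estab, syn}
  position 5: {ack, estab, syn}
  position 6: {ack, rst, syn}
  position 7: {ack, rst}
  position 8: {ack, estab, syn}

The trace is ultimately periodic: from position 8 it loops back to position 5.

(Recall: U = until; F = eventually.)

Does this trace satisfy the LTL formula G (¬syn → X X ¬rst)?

Yes

¬syn → X X ¬rst holds at every position 0..8, and those are all positions ever visited, so G (¬syn → X X ¬rst) holds.
Positions where ¬syn holds: 0, 1, 2, 7.
Check X X ¬rst at each: 0→ok, 1→ok, 2→ok, 7→ok.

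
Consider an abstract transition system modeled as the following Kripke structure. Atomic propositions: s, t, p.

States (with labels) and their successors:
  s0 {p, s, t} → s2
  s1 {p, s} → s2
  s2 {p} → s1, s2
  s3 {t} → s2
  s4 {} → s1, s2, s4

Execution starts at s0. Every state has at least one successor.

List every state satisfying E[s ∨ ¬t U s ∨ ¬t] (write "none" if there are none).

{s0, s1, s2, s4}

States satisfying s ∨ ¬t: {s0, s1, s2, s4}.
States satisfying E[s ∨ ¬t U s ∨ ¬t]: {s0, s1, s2, s4}.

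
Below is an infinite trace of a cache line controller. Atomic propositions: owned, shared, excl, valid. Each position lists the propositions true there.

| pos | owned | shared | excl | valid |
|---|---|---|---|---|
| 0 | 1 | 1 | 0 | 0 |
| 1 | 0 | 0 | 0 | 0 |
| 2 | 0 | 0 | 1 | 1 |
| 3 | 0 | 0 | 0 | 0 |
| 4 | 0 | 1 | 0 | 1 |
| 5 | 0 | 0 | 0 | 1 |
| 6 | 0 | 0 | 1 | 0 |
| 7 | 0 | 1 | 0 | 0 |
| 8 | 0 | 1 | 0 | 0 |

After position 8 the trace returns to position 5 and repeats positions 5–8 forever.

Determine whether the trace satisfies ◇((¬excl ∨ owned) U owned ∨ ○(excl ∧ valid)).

(¬excl ∨ owned) U owned ∨ ○(excl ∧ valid) holds at position 0, which is reachable from 0, so ◇((¬excl ∨ owned) U owned ∨ ○(excl ∧ valid)) holds.

Holds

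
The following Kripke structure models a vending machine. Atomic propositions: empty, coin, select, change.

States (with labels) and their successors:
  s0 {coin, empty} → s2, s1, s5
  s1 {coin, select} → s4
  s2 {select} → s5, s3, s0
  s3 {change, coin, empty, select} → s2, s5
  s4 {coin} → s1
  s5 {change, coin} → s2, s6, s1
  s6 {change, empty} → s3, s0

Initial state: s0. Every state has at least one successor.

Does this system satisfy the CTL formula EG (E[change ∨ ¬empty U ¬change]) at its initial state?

States satisfying E[change ∨ ¬empty U ¬change]: {s0, s1, s2, s3, s4, s5, s6}.
States satisfying EG (E[change ∨ ¬empty U ¬change]): {s0, s1, s2, s3, s4, s5, s6}.
s0 ∈ Sat(EG (E[change ∨ ¬empty U ¬change])).

Yes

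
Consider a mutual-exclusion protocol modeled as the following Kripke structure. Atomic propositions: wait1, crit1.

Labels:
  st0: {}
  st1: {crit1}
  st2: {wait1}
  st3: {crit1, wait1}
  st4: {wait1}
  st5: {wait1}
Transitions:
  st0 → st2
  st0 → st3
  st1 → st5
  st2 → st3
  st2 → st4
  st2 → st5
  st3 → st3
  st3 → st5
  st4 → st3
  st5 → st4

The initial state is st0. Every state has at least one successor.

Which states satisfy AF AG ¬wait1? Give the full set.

States satisfying AG ¬wait1: ∅.
States satisfying AF AG ¬wait1: ∅.

none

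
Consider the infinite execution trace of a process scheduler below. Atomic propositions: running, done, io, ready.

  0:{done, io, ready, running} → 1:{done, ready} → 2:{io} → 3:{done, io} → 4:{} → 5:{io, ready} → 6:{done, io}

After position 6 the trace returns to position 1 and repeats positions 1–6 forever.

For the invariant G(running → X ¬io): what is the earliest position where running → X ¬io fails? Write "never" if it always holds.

running → X ¬io holds at every position 0..6, and those are all the positions the trace ever visits, so the invariant G(running → X ¬io) is never violated.

never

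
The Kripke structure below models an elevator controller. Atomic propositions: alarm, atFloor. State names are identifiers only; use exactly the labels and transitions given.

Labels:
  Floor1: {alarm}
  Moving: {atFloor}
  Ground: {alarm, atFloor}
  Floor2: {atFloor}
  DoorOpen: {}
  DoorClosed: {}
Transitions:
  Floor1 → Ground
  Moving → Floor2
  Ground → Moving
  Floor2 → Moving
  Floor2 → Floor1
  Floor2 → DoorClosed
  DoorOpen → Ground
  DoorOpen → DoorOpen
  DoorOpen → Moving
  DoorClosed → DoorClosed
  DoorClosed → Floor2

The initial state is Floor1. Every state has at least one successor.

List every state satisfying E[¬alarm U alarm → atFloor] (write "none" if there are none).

States satisfying ¬alarm: {Moving, Floor2, DoorOpen, DoorClosed}.
States satisfying alarm → atFloor: {Moving, Ground, Floor2, DoorOpen, DoorClosed}.
States satisfying E[¬alarm U alarm → atFloor]: {Moving, Ground, Floor2, DoorOpen, DoorClosed}.

{Moving, Ground, Floor2, DoorOpen, DoorClosed}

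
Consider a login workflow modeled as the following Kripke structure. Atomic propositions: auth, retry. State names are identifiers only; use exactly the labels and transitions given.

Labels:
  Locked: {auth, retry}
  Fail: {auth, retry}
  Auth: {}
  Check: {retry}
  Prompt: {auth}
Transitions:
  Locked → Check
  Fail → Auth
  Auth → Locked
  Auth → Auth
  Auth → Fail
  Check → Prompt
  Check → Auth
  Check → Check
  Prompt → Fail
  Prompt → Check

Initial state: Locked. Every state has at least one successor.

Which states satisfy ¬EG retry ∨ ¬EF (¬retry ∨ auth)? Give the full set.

States satisfying retry: {Locked, Fail, Check}.
States satisfying EG retry: {Locked, Check}.
States satisfying ¬EG retry: {Fail, Auth, Prompt}.
States satisfying ¬retry ∨ auth: {Locked, Fail, Auth, Prompt}.
States satisfying EF (¬retry ∨ auth): {Locked, Fail, Auth, Check, Prompt}.
States satisfying ¬EF (¬retry ∨ auth): ∅.
States satisfying ¬EG retry ∨ ¬EF (¬retry ∨ auth): {Fail, Auth, Prompt}.

{Fail, Auth, Prompt}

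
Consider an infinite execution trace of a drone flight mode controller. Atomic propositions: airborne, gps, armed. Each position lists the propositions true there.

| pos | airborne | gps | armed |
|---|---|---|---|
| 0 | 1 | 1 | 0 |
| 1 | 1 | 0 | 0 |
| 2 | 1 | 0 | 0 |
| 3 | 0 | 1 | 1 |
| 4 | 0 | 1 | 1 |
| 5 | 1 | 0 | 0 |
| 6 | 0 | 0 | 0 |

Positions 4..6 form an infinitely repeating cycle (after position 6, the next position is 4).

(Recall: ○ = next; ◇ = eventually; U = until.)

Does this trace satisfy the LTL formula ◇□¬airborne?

Does not hold

□¬airborne is false at every position 0..6, so it never becomes true and ◇□¬airborne fails.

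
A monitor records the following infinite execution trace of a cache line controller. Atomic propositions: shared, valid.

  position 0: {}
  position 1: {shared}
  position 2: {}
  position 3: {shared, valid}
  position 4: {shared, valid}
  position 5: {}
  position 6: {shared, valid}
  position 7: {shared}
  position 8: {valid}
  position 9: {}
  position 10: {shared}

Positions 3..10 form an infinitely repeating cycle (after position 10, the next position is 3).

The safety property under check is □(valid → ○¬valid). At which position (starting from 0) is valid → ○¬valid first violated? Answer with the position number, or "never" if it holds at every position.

Check valid → ○¬valid at each position in order: 0 ✓, 1 ✓, 2 ✓.
At position 3 the labels are {shared, valid} and the next position 4 has {shared, valid}, so valid → ○¬valid is false there. This is the first violation.

3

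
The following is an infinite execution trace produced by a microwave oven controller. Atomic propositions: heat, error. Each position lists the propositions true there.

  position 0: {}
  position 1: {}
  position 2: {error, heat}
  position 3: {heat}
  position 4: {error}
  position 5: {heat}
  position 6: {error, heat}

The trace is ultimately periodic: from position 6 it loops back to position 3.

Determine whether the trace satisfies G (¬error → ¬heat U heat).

Yes

¬error → ¬heat U heat holds at every position 0..6, and those are all positions ever visited, so G (¬error → ¬heat U heat) holds.
Positions where ¬error holds: 0, 1, 3, 5.
Check ¬heat U heat at each: 0→ok, 1→ok, 3→ok, 5→ok.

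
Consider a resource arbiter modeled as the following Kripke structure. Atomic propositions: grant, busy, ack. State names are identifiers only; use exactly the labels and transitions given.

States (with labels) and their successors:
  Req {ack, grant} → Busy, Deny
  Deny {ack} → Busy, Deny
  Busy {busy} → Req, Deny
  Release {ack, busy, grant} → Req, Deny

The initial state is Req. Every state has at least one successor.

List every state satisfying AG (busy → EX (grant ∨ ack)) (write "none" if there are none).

{Req, Deny, Busy, Release}

States satisfying busy → EX (grant ∨ ack): {Req, Deny, Busy, Release}.
States satisfying AG (busy → EX (grant ∨ ack)): {Req, Deny, Busy, Release}.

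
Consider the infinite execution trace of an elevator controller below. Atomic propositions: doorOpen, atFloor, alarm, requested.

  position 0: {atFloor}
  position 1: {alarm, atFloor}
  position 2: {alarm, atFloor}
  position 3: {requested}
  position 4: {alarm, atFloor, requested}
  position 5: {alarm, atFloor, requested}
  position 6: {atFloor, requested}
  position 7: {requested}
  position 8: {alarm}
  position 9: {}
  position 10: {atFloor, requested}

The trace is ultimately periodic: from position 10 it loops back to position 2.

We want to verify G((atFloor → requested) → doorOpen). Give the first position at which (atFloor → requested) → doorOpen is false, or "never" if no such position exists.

3

Check (atFloor → requested) → doorOpen at each position in order: 0 ✓, 1 ✓, 2 ✓.
At position 3 the labels are {requested}, so (atFloor → requested) → doorOpen is false there. This is the first violation.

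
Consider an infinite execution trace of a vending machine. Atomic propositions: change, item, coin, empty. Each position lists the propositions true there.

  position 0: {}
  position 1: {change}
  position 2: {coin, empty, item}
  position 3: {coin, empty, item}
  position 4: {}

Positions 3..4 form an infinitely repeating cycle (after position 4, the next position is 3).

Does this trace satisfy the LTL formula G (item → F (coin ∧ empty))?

Yes

item → F (coin ∧ empty) holds at every position 0..4, and those are all positions ever visited, so G (item → F (coin ∧ empty)) holds.
Positions where item holds: 2, 3.
Check F (coin ∧ empty) at each: 2→ok, 3→ok.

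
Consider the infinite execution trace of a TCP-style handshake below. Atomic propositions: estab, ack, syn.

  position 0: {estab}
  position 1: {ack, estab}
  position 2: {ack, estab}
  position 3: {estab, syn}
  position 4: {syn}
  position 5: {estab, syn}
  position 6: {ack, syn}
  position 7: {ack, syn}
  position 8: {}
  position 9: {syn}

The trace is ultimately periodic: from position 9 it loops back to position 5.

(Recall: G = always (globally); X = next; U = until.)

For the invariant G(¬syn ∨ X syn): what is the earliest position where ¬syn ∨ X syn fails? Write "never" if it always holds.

Check ¬syn ∨ X syn at each position in order: 0 ✓, 1 ✓, 2 ✓, 3 ✓, 4 ✓, 5 ✓, 6 ✓.
At position 7 the labels are {ack, syn} and the next position 8 has {}, so ¬syn ∨ X syn is false there. This is the first violation.

7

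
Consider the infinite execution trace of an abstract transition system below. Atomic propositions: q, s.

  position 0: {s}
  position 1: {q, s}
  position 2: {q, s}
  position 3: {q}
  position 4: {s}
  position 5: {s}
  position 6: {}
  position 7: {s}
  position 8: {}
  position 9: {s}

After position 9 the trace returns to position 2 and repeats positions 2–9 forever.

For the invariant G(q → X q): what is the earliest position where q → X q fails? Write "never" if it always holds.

Check q → X q at each position in order: 0 ✓, 1 ✓, 2 ✓.
At position 3 the labels are {q} and the next position 4 has {s}, so q → X q is false there. This is the first violation.

3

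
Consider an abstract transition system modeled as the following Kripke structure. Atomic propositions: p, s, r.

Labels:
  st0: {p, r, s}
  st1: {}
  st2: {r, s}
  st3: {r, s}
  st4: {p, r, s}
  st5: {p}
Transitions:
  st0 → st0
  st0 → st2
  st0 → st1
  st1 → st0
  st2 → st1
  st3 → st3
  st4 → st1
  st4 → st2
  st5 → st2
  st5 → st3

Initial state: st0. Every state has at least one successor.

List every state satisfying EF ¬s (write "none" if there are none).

States satisfying ¬s: {st1, st5}.
States satisfying EF ¬s: {st0, st1, st2, st4, st5}.

{st0, st1, st2, st4, st5}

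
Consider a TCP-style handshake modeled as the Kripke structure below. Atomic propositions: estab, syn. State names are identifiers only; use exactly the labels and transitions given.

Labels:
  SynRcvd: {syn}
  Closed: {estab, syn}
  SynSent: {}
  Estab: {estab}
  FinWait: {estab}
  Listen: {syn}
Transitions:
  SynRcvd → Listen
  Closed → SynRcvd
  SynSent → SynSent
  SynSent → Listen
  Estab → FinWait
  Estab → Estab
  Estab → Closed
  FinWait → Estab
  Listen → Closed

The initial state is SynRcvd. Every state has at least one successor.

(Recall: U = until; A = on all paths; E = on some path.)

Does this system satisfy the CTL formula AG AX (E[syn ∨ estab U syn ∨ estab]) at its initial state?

States satisfying AX (E[syn ∨ estab U syn ∨ estab]): {SynRcvd, Closed, Estab, FinWait, Listen}.
States satisfying AG AX (E[syn ∨ estab U syn ∨ estab]): {SynRcvd, Closed, Estab, FinWait, Listen}.
Every state reachable from SynRcvd satisfies AX (E[syn ∨ estab U syn ∨ estab]).
SynRcvd ∈ Sat(AG AX (E[syn ∨ estab U syn ∨ estab])).

Satisfied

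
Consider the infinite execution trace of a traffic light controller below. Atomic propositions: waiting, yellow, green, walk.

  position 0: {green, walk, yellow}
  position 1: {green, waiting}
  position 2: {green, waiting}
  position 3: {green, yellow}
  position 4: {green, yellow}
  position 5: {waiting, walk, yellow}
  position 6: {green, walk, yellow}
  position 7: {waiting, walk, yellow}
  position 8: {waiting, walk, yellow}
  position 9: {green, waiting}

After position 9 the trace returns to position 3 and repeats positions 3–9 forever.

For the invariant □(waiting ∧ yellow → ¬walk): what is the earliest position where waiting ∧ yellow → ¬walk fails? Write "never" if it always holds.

Check waiting ∧ yellow → ¬walk at each position in order: 0 ✓, 1 ✓, 2 ✓, 3 ✓, 4 ✓.
At position 5 the labels are {waiting, walk, yellow}, so waiting ∧ yellow → ¬walk is false there. This is the first violation.

5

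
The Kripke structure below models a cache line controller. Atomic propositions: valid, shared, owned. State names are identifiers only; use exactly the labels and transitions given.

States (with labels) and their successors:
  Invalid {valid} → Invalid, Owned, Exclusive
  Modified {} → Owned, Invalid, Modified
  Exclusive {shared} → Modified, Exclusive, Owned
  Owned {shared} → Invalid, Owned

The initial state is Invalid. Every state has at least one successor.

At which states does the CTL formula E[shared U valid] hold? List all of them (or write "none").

{Invalid, Exclusive, Owned}

States satisfying shared: {Exclusive, Owned}.
States satisfying valid: {Invalid}.
States satisfying E[shared U valid]: {Invalid, Exclusive, Owned}.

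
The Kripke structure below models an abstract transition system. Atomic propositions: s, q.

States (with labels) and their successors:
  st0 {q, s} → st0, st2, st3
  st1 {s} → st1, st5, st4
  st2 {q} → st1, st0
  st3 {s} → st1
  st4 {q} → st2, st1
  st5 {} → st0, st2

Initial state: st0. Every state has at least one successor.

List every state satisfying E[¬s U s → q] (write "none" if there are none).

{st0, st2, st4, st5}

States satisfying ¬s: {st2, st4, st5}.
States satisfying s → q: {st0, st2, st4, st5}.
States satisfying E[¬s U s → q]: {st0, st2, st4, st5}.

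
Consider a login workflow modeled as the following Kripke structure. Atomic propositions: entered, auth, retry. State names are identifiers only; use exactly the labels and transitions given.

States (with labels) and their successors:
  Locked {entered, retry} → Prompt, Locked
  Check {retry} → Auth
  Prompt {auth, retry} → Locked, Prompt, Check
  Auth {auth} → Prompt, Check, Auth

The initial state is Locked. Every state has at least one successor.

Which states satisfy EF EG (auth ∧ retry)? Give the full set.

States satisfying EG (auth ∧ retry): {Prompt}.
States satisfying EF EG (auth ∧ retry): {Locked, Check, Prompt, Auth}.

{Locked, Check, Prompt, Auth}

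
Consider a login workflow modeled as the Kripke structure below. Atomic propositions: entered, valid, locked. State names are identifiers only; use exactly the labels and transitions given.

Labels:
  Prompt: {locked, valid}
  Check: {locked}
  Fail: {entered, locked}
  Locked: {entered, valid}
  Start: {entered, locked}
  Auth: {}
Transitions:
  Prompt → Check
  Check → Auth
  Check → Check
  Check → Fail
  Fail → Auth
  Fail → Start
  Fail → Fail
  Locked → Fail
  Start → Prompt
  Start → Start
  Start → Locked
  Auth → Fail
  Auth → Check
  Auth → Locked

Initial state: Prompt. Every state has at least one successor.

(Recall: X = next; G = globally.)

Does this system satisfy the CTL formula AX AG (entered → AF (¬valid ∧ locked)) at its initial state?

States satisfying AG (entered → AF (¬valid ∧ locked)): {Prompt, Check, Fail, Locked, Start, Auth}.
States satisfying AX AG (entered → AF (¬valid ∧ locked)): {Prompt, Check, Fail, Locked, Start, Auth}.
Prompt ∈ Sat(AX AG (entered → AF (¬valid ∧ locked))).

Satisfied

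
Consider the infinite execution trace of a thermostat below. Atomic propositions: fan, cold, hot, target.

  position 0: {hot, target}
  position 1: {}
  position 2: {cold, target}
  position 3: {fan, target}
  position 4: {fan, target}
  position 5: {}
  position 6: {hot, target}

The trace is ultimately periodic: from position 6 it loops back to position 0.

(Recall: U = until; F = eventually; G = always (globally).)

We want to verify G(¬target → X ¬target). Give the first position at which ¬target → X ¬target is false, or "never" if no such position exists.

1

Check ¬target → X ¬target at each position in order: 0 ✓.
At position 1 the labels are {} and the next position 2 has {cold, target}, so ¬target → X ¬target is false there. This is the first violation.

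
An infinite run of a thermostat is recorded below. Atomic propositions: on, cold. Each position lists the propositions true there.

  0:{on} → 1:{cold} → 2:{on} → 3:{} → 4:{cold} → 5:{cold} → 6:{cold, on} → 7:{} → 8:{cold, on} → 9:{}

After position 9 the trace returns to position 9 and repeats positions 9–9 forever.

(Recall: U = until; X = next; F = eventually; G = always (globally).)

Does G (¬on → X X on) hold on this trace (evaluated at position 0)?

Does not hold

¬on → X X on must hold at every position from 0 onward. It fails at position 1, so G (¬on → X X on) is false.
Positions where ¬on holds: 1, 3, 4, 5, 7, 9.
Check X X on at each: 1→fails, 3→fails, 4→ok, 5→fails, 7→fails, 9→fails.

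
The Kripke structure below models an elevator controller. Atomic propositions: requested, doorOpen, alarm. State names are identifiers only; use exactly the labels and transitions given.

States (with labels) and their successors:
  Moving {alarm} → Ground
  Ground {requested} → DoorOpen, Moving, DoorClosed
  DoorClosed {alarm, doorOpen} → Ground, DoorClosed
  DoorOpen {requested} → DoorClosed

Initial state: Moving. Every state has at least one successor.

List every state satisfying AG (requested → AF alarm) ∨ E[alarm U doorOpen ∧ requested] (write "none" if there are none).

{Moving, Ground, DoorClosed, DoorOpen}

States satisfying requested → AF alarm: {Moving, Ground, DoorClosed, DoorOpen}.
States satisfying AG (requested → AF alarm): {Moving, Ground, DoorClosed, DoorOpen}.
States satisfying alarm: {Moving, DoorClosed}.
States satisfying doorOpen ∧ requested: ∅.
States satisfying E[alarm U doorOpen ∧ requested]: ∅.
States satisfying AG (requested → AF alarm) ∨ E[alarm U doorOpen ∧ requested]: {Moving, Ground, DoorClosed, DoorOpen}.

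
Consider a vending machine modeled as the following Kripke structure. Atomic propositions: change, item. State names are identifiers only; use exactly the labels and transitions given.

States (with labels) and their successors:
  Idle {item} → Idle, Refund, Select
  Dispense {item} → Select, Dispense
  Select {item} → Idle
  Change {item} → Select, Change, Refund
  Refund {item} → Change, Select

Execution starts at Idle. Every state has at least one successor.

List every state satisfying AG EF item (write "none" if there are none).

States satisfying EF item: {Idle, Dispense, Select, Change, Refund}.
States satisfying AG EF item: {Idle, Dispense, Select, Change, Refund}.

{Idle, Dispense, Select, Change, Refund}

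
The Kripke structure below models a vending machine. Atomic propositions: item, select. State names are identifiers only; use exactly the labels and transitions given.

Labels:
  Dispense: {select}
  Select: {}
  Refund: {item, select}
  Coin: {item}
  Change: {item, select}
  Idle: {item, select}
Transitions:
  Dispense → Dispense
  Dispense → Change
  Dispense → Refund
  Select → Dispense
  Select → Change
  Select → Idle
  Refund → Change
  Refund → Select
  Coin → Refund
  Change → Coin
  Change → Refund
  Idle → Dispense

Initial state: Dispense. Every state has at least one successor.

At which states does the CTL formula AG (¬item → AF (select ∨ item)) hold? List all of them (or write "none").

States satisfying ¬item → AF (select ∨ item): {Dispense, Select, Refund, Coin, Change, Idle}.
States satisfying AG (¬item → AF (select ∨ item)): {Dispense, Select, Refund, Coin, Change, Idle}.

{Dispense, Select, Refund, Coin, Change, Idle}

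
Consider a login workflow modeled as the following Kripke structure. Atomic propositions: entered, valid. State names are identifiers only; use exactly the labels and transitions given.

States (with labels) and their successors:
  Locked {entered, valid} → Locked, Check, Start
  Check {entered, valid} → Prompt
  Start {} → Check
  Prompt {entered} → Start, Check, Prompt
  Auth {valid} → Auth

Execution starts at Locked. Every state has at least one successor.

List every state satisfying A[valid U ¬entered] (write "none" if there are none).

States satisfying valid: {Locked, Check, Auth}.
States satisfying ¬entered: {Start, Auth}.
States satisfying A[valid U ¬entered]: {Start, Auth}.

{Start, Auth}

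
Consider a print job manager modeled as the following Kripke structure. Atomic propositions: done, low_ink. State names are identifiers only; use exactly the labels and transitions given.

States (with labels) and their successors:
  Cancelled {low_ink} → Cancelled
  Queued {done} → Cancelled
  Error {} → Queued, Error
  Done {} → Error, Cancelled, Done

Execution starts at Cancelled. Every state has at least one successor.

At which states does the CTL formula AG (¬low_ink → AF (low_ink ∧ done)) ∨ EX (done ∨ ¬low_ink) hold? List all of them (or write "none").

States satisfying ¬low_ink → AF (low_ink ∧ done): {Cancelled}.
States satisfying AG (¬low_ink → AF (low_ink ∧ done)): {Cancelled}.
States satisfying done ∨ ¬low_ink: {Queued, Error, Done}.
States satisfying EX (done ∨ ¬low_ink): {Error, Done}.
States satisfying AG (¬low_ink → AF (low_ink ∧ done)) ∨ EX (done ∨ ¬low_ink): {Cancelled, Error, Done}.

{Cancelled, Error, Done}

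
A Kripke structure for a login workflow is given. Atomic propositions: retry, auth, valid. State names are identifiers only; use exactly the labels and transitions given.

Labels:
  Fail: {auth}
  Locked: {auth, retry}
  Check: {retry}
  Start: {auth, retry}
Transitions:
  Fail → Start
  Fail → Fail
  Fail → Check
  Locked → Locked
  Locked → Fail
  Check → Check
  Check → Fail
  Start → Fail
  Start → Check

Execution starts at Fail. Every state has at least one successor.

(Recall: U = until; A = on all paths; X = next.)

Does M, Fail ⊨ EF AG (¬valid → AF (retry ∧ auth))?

Does not hold

States satisfying AG (¬valid → AF (retry ∧ auth)): ∅.
States satisfying EF AG (¬valid → AF (retry ∧ auth)): ∅.
No suitable path/successor from Fail witnesses the formula.
Fail ∉ Sat(EF AG (¬valid → AF (retry ∧ auth))).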